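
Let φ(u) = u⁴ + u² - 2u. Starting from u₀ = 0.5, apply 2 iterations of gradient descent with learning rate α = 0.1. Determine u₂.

0.57345

φ′(u) = 4u³ + 2u - 2
u₁ = 0.5 − 0.1·(-0.5) = 0.55
u₂ = 0.55 − 0.1·(-0.2345) = 0.57345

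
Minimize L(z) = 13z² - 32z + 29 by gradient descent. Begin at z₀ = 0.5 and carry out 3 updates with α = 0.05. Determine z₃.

1.2505

L′(z) = 26z - 32
z₁ = 0.5 − 0.05·(-19) = 1.45
z₂ = 1.45 − 0.05·5.7 = 1.165
z₃ = 1.165 − 0.05·(-1.71) = 1.2505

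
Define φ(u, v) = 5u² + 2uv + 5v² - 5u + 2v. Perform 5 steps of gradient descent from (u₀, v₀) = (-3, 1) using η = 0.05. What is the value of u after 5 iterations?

0.36144

∇φ = (10u + 2v - 5, 2u + 10v + 2)
Step 1: at (-3, 1), ∇φ = (-33, 6) → (-3, 1) − 0.05·(-33, 6) = (-1.35, 0.7)
Step 2: at (-1.35, 0.7), ∇φ = (-17.1, 6.3) → (-1.35, 0.7) − 0.05·(-17.1, 6.3) = (-0.495, 0.385)
Step 3: at (-0.495, 0.385), ∇φ = (-9.18, 4.86) → (-0.495, 0.385) − 0.05·(-9.18, 4.86) = (-0.036, 0.142)
Step 4: at (-0.036, 0.142), ∇φ = (-5.076, 3.348) → (-0.036, 0.142) − 0.05·(-5.076, 3.348) = (0.2178, -0.0254)
Step 5: at (0.2178, -0.0254), ∇φ = (-2.8728, 2.1816) → (0.2178, -0.0254) − 0.05·(-2.8728, 2.1816) = (0.36144, -0.13448)
u = 0.36144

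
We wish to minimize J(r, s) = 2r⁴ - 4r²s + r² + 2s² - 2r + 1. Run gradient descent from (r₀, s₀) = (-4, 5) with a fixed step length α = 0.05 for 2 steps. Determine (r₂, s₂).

∇J = (8r³ - 8rs + 2r - 2, -4r² + 4s)
Step 1: at (-4, 5), ∇J = (-362, -44) → (-4, 5) − 0.05·(-362, -44) = (14.1, 7.2)
Step 2: at (14.1, 7.2), ∇J = (21639.808, -766.44) → (14.1, 7.2) − 0.05·(21639.808, -766.44) = (-1067.8904, 45.522)

(-1067.8904, 45.522)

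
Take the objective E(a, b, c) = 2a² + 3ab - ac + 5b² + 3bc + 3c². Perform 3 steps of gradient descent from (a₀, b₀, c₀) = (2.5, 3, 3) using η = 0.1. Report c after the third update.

0.5615

∇E = (4a + 3b - c, 3a + 10b + 3c, -a + 3b + 6c)
(a₁, b₁, c₁) = (2.5, 3, 3) − 0.1·(16, 46.5, 24.5) = (0.9, -1.65, 0.55)
(a₂, b₂, c₂) = (0.9, -1.65, 0.55) − 0.1·(-1.9, -12.15, -2.55) = (1.09, -0.435, 0.805)
(a₃, b₃, c₃) = (1.09, -0.435, 0.805) − 0.1·(2.25, 1.335, 2.435) = (0.865, -0.5685, 0.5615)
c = 0.5615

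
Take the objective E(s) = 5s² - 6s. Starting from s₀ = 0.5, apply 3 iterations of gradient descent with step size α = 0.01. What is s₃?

0.5271

E′(s) = 10s - 6
Step 1: E′(0.5) = -1; s₁ = 0.5 − 0.01·(-1) = 0.51
Step 2: E′(0.51) = -0.9; s₂ = 0.51 − 0.01·(-0.9) = 0.519
Step 3: E′(0.519) = -0.81; s₃ = 0.519 − 0.01·(-0.81) = 0.5271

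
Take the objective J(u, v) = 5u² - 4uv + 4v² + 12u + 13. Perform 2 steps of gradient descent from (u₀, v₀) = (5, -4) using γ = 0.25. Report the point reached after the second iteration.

(27.75, -23.5)

∇J = (10u - 4v + 12, -4u + 8v)
Step 1: at (5, -4), ∇J = (78, -52) → (5, -4) − 0.25·(78, -52) = (-14.5, 9)
Step 2: at (-14.5, 9), ∇J = (-169, 130) → (-14.5, 9) − 0.25·(-169, 130) = (27.75, -23.5)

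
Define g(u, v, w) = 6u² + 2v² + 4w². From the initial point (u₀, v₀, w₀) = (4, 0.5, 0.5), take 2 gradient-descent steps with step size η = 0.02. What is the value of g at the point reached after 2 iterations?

32.8837568

∇g = (12u, 4v, 8w)
(u₁, v₁, w₁) = (4, 0.5, 0.5) − 0.02·(48, 2, 4) = (3.04, 0.46, 0.42)
(u₂, v₂, w₂) = (3.04, 0.46, 0.42) − 0.02·(36.48, 1.84, 3.36) = (2.3104, 0.4232, 0.3528)
g(2.3104, 0.4232, 0.3528) = 32.8837568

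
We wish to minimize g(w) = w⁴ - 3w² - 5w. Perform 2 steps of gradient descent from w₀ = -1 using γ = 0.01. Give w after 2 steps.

-0.94169308

g′(w) = 4w³ - 6w - 5
w₁ = -1 − 0.01·(-3) = -0.97
w₂ = -0.97 − 0.01·(-2.830692) = -0.94169308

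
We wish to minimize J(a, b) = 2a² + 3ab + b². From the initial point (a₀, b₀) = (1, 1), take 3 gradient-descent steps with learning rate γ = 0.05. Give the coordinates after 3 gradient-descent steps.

∇J = (4a + 3b, 3a + 2b)
(a₁, b₁) = (1, 1) − 0.05·(7, 5) = (0.65, 0.75)
(a₂, b₂) = (0.65, 0.75) − 0.05·(4.85, 3.45) = (0.4075, 0.5775)
(a₃, b₃) = (0.4075, 0.5775) − 0.05·(3.3625, 2.3775) = (0.239375, 0.458625)

(0.239375, 0.458625)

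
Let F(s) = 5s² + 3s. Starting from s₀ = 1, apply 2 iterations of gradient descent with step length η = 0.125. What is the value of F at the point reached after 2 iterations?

-0.4169921875

F′(s) = 10s + 3
s₁ = 1 − 0.125·13 = -0.625
s₂ = -0.625 − 0.125·(-3.25) = -0.21875
F(-0.21875) = -0.4169921875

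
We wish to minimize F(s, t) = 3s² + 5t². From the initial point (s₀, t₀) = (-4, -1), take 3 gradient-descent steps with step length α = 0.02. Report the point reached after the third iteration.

∇F = (6s, 10t)
(s₁, t₁) = (-4, -1) − 0.02·(-24, -10) = (-3.52, -0.8)
(s₂, t₂) = (-3.52, -0.8) − 0.02·(-21.12, -8) = (-3.0976, -0.64)
(s₃, t₃) = (-3.0976, -0.64) − 0.02·(-18.5856, -6.4) = (-2.725888, -0.512)

(-2.725888, -0.512)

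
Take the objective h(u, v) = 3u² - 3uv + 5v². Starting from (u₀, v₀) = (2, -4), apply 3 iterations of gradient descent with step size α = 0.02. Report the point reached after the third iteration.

∇h = (6u - 3v, -3u + 10v)
Step 1: at (2, -4), ∇h = (24, -46) → (2, -4) − 0.02·(24, -46) = (1.52, -3.08)
Step 2: at (1.52, -3.08), ∇h = (18.36, -35.36) → (1.52, -3.08) − 0.02·(18.36, -35.36) = (1.1528, -2.3728)
Step 3: at (1.1528, -2.3728), ∇h = (14.0352, -27.1864) → (1.1528, -2.3728) − 0.02·(14.0352, -27.1864) = (0.872096, -1.829072)

(0.872096, -1.829072)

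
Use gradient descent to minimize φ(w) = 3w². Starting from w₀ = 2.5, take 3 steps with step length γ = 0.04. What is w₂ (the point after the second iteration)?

φ′(w) = 6w
w₁ = 2.5 − 0.04·15 = 1.9
w₂ = 1.9 − 0.04·11.4 = 1.444

1.444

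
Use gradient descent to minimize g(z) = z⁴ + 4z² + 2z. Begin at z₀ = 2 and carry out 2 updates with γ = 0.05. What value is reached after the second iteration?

g′(z) = 4z³ + 8z + 2
z₁ = 2 − 0.05·50 = -0.5
z₂ = -0.5 − 0.05·(-2.5) = -0.375

-0.375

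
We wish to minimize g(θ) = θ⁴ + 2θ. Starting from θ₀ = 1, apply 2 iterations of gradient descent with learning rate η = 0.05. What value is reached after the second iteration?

g′(θ) = 4θ³ + 2
θ₁ = 1 − 0.05·6 = 0.7
θ₂ = 0.7 − 0.05·3.372 = 0.5314

0.5314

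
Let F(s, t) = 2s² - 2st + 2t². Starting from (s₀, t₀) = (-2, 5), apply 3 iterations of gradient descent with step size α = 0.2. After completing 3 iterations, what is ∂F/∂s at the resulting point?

∇F = (4s - 2t, -2s + 4t)
(s₁, t₁) = (-2, 5) − 0.2·(-18, 24) = (1.6, 0.2)
(s₂, t₂) = (1.6, 0.2) − 0.2·(6, -2.4) = (0.4, 0.68)
(s₃, t₃) = (0.4, 0.68) − 0.2·(0.24, 1.92) = (0.352, 0.296)
∂F/∂s at (0.352, 0.296) = 0.816

0.816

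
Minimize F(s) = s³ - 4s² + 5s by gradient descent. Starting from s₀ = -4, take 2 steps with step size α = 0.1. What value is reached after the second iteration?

F′(s) = 3s² - 8s + 5
s₁ = -4 − 0.1·85 = -12.5
s₂ = -12.5 − 0.1·573.75 = -69.875

-69.875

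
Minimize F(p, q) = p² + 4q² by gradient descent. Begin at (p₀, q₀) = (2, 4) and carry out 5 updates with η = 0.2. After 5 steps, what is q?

∇F = (2p, 8q)
(p₁, q₁) = (2, 4) − 0.2·(4, 32) = (1.2, -2.4)
(p₂, q₂) = (1.2, -2.4) − 0.2·(2.4, -19.2) = (0.72, 1.44)
(p₃, q₃) = (0.72, 1.44) − 0.2·(1.44, 11.52) = (0.432, -0.864)
(p₄, q₄) = (0.432, -0.864) − 0.2·(0.864, -6.912) = (0.2592, 0.5184)
(p₅, q₅) = (0.2592, 0.5184) − 0.2·(0.5184, 4.1472) = (0.15552, -0.31104)
q = -0.31104

-0.31104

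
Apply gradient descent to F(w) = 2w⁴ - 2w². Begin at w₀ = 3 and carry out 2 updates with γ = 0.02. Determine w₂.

-0.96484608

F′(w) = 8w³ - 4w
Step 1: F′(3) = 204; w₁ = 3 − 0.02·204 = -1.08
Step 2: F′(-1.08) = -5.757696; w₂ = -1.08 − 0.02·(-5.757696) = -0.96484608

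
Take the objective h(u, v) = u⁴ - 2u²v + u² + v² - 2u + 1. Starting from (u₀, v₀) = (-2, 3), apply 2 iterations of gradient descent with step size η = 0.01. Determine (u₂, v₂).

∇h = (4u³ - 4uv + 2u - 2, -2u² + 2v)
Step 1: at (-2, 3), ∇h = (-14, -2) → (-2, 3) − 0.01·(-14, -2) = (-1.86, 3.02)
Step 2: at (-1.86, 3.02), ∇h = (-8.990624, -0.8792) → (-1.86, 3.02) − 0.01·(-8.990624, -0.8792) = (-1.77009376, 3.028792)

(-1.77009376, 3.028792)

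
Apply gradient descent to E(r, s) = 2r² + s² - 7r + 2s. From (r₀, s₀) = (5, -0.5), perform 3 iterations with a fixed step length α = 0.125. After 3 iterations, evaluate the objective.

∇E = (4r - 7, 2s + 2)
Step 1: at (5, -0.5), ∇E = (13, 1) → (5, -0.5) − 0.125·(13, 1) = (3.375, -0.625)
Step 2: at (3.375, -0.625), ∇E = (6.5, 0.75) → (3.375, -0.625) − 0.125·(6.5, 0.75) = (2.5625, -0.71875)
Step 3: at (2.5625, -0.71875), ∇E = (3.25, 0.5625) → (2.5625, -0.71875) − 0.125·(3.25, 0.5625) = (2.15625, -0.7890625)
E(2.15625, -0.7890625) = -6.75042724609375

-6.75042724609375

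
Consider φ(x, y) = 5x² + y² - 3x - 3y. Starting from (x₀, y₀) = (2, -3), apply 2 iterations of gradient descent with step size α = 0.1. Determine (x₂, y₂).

(0.3, -1.38)

∇φ = (10x - 3, 2y - 3)
(x₁, y₁) = (2, -3) − 0.1·(17, -9) = (0.3, -2.1)
(x₂, y₂) = (0.3, -2.1) − 0.1·(0, -7.2) = (0.3, -1.38)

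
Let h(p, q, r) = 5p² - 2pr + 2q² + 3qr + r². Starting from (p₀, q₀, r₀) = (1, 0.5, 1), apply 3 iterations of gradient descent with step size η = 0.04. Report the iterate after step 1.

(0.68, 0.3, 0.94)

∇h = (10p - 2r, 4q + 3r, -2p + 3q + 2r)
(p₁, q₁, r₁) = (1, 0.5, 1) − 0.04·(8, 5, 1.5) = (0.68, 0.3, 0.94)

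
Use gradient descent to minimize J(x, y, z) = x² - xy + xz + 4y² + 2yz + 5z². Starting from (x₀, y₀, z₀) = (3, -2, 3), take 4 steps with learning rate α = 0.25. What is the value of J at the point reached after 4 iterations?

1780.25286865234375

∇J = (2x - y + z, -x + 8y + 2z, x + 2y + 10z)
Step 1: at (3, -2, 3), ∇J = (11, -13, 29) → (3, -2, 3) − 0.25·(11, -13, 29) = (0.25, 1.25, -4.25)
Step 2: at (0.25, 1.25, -4.25), ∇J = (-5, 1.25, -39.75) → (0.25, 1.25, -4.25) − 0.25·(-5, 1.25, -39.75) = (1.5, 0.9375, 5.6875)
Step 3: at (1.5, 0.9375, 5.6875), ∇J = (7.75, 17.375, 60.25) → (1.5, 0.9375, 5.6875) − 0.25·(7.75, 17.375, 60.25) = (-0.4375, -3.40625, -9.375)
Step 4: at (-0.4375, -3.40625, -9.375), ∇J = (-6.84375, -45.5625, -101) → (-0.4375, -3.40625, -9.375) − 0.25·(-6.84375, -45.5625, -101) = (1.2734375, 7.984375, 15.875)
J(1.2734375, 7.984375, 15.875) = 1780.25286865234375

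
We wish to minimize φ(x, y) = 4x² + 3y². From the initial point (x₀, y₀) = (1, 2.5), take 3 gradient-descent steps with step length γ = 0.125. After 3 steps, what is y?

∇φ = (8x, 6y)
(x₁, y₁) = (1, 2.5) − 0.125·(8, 15) = (0, 0.625)
(x₂, y₂) = (0, 0.625) − 0.125·(0, 3.75) = (0, 0.15625)
(x₃, y₃) = (0, 0.15625) − 0.125·(0, 0.9375) = (0, 0.0390625)
y = 0.0390625

0.0390625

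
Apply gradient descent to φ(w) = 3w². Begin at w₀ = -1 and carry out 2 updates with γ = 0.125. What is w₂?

-0.0625

φ′(w) = 6w
w₁ = -1 − 0.125·(-6) = -0.25
w₂ = -0.25 − 0.125·(-1.5) = -0.0625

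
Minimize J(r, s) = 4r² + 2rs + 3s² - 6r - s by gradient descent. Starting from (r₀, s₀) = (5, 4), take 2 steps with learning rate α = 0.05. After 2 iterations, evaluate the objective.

∇J = (8r + 2s - 6, 2r + 6s - 1)
Step 1: at (5, 4), ∇J = (42, 33) → (5, 4) − 0.05·(42, 33) = (2.9, 2.35)
Step 2: at (2.9, 2.35), ∇J = (21.9, 18.9) → (2.9, 2.35) − 0.05·(21.9, 18.9) = (1.805, 1.405)
J(1.805, 1.405) = 11.791225

11.791225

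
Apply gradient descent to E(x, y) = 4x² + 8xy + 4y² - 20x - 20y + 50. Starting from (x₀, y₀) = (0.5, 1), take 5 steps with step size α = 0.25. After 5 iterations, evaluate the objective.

236221

∇E = (8x + 8y - 20, 8x + 8y - 20)
Step 1: at (0.5, 1), ∇E = (-8, -8) → (0.5, 1) − 0.25·(-8, -8) = (2.5, 3)
Step 2: at (2.5, 3), ∇E = (24, 24) → (2.5, 3) − 0.25·(24, 24) = (-3.5, -3)
Step 3: at (-3.5, -3), ∇E = (-72, -72) → (-3.5, -3) − 0.25·(-72, -72) = (14.5, 15)
Step 4: at (14.5, 15), ∇E = (216, 216) → (14.5, 15) − 0.25·(216, 216) = (-39.5, -39)
Step 5: at (-39.5, -39), ∇E = (-648, -648) → (-39.5, -39) − 0.25·(-648, -648) = (122.5, 123)
E(122.5, 123) = 236221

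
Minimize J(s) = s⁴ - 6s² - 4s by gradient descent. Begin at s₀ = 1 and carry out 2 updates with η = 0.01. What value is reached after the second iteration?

1.23820288

J′(s) = 4s³ - 12s - 4
s₁ = 1 − 0.01·(-12) = 1.12
s₂ = 1.12 − 0.01·(-11.820288) = 1.23820288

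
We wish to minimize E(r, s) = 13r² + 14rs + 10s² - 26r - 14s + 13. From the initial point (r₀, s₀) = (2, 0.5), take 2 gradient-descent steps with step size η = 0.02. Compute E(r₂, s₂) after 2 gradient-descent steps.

∇E = (26r + 14s - 26, 14r + 20s - 14)
(r₁, s₁) = (2, 0.5) − 0.02·(33, 24) = (1.34, 0.02)
(r₂, s₂) = (1.34, 0.02) − 0.02·(9.12, 5.16) = (1.1576, -0.0832)
E(1.1576, -0.0832) = 0.2085408

0.2085408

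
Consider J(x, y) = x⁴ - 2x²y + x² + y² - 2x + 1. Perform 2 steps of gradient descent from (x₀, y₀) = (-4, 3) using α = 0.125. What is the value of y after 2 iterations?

139.828125

∇J = (4x³ - 4xy + 2x - 2, -2x² + 2y)
(x₁, y₁) = (-4, 3) − 0.125·(-218, -26) = (23.25, 6.25)
(x₂, y₂) = (23.25, 6.25) − 0.125·(49735.5625, -1068.625) = (-6193.6953125, 139.828125)
y = 139.828125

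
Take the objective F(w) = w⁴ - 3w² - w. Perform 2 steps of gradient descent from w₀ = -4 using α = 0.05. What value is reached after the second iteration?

F′(w) = 4w³ - 6w - 1
w₁ = -4 − 0.05·(-233) = 7.65
w₂ = 7.65 − 0.05·1743.8885 = -79.544425

-79.544425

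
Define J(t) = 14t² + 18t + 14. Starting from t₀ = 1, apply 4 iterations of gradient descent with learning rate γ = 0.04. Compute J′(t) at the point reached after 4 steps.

J′(t) = 28t + 18
Step 1: J′(1) = 46; t₁ = 1 − 0.04·46 = -0.84
Step 2: J′(-0.84) = -5.52; t₂ = -0.84 − 0.04·(-5.52) = -0.6192
Step 3: J′(-0.6192) = 0.6624; t₃ = -0.6192 − 0.04·0.6624 = -0.645696
Step 4: J′(-0.645696) = -0.079488; t₄ = -0.645696 − 0.04·(-0.079488) = -0.64251648
J′(t) at (-0.64251648) = 0.00953856

0.00953856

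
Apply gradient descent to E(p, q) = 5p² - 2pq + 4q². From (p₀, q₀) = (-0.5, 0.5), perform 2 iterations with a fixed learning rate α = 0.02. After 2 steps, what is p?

-0.288

∇E = (10p - 2q, -2p + 8q)
Step 1: at (-0.5, 0.5), ∇E = (-6, 5) → (-0.5, 0.5) − 0.02·(-6, 5) = (-0.38, 0.4)
Step 2: at (-0.38, 0.4), ∇E = (-4.6, 3.96) → (-0.38, 0.4) − 0.02·(-4.6, 3.96) = (-0.288, 0.3208)
p = -0.288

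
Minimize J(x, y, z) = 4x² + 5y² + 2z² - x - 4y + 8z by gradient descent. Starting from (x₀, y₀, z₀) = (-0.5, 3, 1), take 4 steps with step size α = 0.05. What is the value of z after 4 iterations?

-0.7712

∇J = (8x - 1, 10y - 4, 4z + 8)
(x₁, y₁, z₁) = (-0.5, 3, 1) − 0.05·(-5, 26, 12) = (-0.25, 1.7, 0.4)
(x₂, y₂, z₂) = (-0.25, 1.7, 0.4) − 0.05·(-3, 13, 9.6) = (-0.1, 1.05, -0.08)
(x₃, y₃, z₃) = (-0.1, 1.05, -0.08) − 0.05·(-1.8, 6.5, 7.68) = (-0.01, 0.725, -0.464)
(x₄, y₄, z₄) = (-0.01, 0.725, -0.464) − 0.05·(-1.08, 3.25, 6.144) = (0.044, 0.5625, -0.7712)
z = -0.7712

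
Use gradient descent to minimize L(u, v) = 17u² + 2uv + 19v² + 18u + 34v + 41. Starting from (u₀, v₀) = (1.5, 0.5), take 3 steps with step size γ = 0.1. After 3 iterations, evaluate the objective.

49963.196192

∇L = (34u + 2v + 18, 2u + 38v + 34)
(u₁, v₁) = (1.5, 0.5) − 0.1·(70, 56) = (-5.5, -5.1)
(u₂, v₂) = (-5.5, -5.1) − 0.1·(-179.2, -170.8) = (12.42, 11.98)
(u₃, v₃) = (12.42, 11.98) − 0.1·(464.24, 514.08) = (-34.004, -39.428)
L(-34.004, -39.428) = 49963.196192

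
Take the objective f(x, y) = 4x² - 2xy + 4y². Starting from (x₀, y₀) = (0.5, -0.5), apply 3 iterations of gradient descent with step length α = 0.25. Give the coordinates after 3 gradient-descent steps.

∇f = (8x - 2y, -2x + 8y)
(x₁, y₁) = (0.5, -0.5) − 0.25·(5, -5) = (-0.75, 0.75)
(x₂, y₂) = (-0.75, 0.75) − 0.25·(-7.5, 7.5) = (1.125, -1.125)
(x₃, y₃) = (1.125, -1.125) − 0.25·(11.25, -11.25) = (-1.6875, 1.6875)

(-1.6875, 1.6875)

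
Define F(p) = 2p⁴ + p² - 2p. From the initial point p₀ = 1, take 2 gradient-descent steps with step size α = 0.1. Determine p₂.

0.3536

F′(p) = 8p³ + 2p - 2
Step 1: F′(1) = 8; p₁ = 1 − 0.1·8 = 0.2
Step 2: F′(0.2) = -1.536; p₂ = 0.2 − 0.1·(-1.536) = 0.3536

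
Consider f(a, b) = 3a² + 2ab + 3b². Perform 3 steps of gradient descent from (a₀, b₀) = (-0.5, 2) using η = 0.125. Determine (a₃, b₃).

(-0.15625, 0.15625)

∇f = (6a + 2b, 2a + 6b)
Step 1: at (-0.5, 2), ∇f = (1, 11) → (-0.5, 2) − 0.125·(1, 11) = (-0.625, 0.625)
Step 2: at (-0.625, 0.625), ∇f = (-2.5, 2.5) → (-0.625, 0.625) − 0.125·(-2.5, 2.5) = (-0.3125, 0.3125)
Step 3: at (-0.3125, 0.3125), ∇f = (-1.25, 1.25) → (-0.3125, 0.3125) − 0.125·(-1.25, 1.25) = (-0.15625, 0.15625)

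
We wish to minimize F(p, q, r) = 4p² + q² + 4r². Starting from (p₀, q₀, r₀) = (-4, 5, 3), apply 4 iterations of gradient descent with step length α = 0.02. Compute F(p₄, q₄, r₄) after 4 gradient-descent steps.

∇F = (8p, 2q, 8r)
(p₁, q₁, r₁) = (-4, 5, 3) − 0.02·(-32, 10, 24) = (-3.36, 4.8, 2.52)
(p₂, q₂, r₂) = (-3.36, 4.8, 2.52) − 0.02·(-26.88, 9.6, 20.16) = (-2.8224, 4.608, 2.1168)
(p₃, q₃, r₃) = (-2.8224, 4.608, 2.1168) − 0.02·(-22.5792, 9.216, 16.9344) = (-2.370816, 4.42368, 1.778112)
(p₄, q₄, r₄) = (-2.370816, 4.42368, 1.778112) − 0.02·(-18.966528, 8.84736, 14.224896) = (-1.99148544, 4.2467328, 1.49361408)
F(-1.99148544, 4.2467328, 1.49361408) = 42.8223285854208

42.8223285854208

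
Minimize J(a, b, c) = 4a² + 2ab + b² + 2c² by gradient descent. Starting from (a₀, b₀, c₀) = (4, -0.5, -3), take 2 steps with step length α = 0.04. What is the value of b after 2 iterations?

-0.9384

∇J = (8a + 2b, 2a + 2b, 4c)
Step 1: at (4, -0.5, -3), ∇J = (31, 7, -12) → (4, -0.5, -3) − 0.04·(31, 7, -12) = (2.76, -0.78, -2.52)
Step 2: at (2.76, -0.78, -2.52), ∇J = (20.52, 3.96, -10.08) → (2.76, -0.78, -2.52) − 0.04·(20.52, 3.96, -10.08) = (1.9392, -0.9384, -2.1168)
b = -0.9384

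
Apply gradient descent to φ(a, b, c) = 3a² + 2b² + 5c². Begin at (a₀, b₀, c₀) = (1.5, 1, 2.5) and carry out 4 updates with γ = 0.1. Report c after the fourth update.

∇φ = (6a, 4b, 10c)
Step 1: at (1.5, 1, 2.5), ∇φ = (9, 4, 25) → (1.5, 1, 2.5) − 0.1·(9, 4, 25) = (0.6, 0.6, 0)
Step 2: at (0.6, 0.6, 0), ∇φ = (3.6, 2.4, 0) → (0.6, 0.6, 0) − 0.1·(3.6, 2.4, 0) = (0.24, 0.36, 0)
Step 3: at (0.24, 0.36, 0), ∇φ = (1.44, 1.44, 0) → (0.24, 0.36, 0) − 0.1·(1.44, 1.44, 0) = (0.096, 0.216, 0)
Step 4: at (0.096, 0.216, 0), ∇φ = (0.576, 0.864, 0) → (0.096, 0.216, 0) − 0.1·(0.576, 0.864, 0) = (0.0384, 0.1296, 0)
c = 0

0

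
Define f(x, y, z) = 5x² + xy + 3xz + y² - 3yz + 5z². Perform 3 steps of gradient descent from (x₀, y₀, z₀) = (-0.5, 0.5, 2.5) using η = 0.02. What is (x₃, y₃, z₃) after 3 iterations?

(-0.585704, 0.83412, 1.456016)

∇f = (10x + y + 3z, x + 2y - 3z, 3x - 3y + 10z)
Step 1: at (-0.5, 0.5, 2.5), ∇f = (3, -7, 22) → (-0.5, 0.5, 2.5) − 0.02·(3, -7, 22) = (-0.56, 0.64, 2.06)
Step 2: at (-0.56, 0.64, 2.06), ∇f = (1.22, -5.46, 17) → (-0.56, 0.64, 2.06) − 0.02·(1.22, -5.46, 17) = (-0.5844, 0.7492, 1.72)
Step 3: at (-0.5844, 0.7492, 1.72), ∇f = (0.0652, -4.246, 13.1992) → (-0.5844, 0.7492, 1.72) − 0.02·(0.0652, -4.246, 13.1992) = (-0.585704, 0.83412, 1.456016)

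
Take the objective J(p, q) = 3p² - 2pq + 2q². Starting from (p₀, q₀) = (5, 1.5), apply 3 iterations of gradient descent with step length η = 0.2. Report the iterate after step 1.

(-0.4, 2.3)

∇J = (6p - 2q, -2p + 4q)
Step 1: at (5, 1.5), ∇J = (27, -4) → (5, 1.5) − 0.2·(27, -4) = (-0.4, 2.3)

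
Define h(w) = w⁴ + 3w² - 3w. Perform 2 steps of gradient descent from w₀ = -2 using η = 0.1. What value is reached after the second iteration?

h′(w) = 4w³ + 6w - 3
Step 1: h′(-2) = -47; w₁ = -2 − 0.1·(-47) = 2.7
Step 2: h′(2.7) = 91.932; w₂ = 2.7 − 0.1·91.932 = -6.4932

-6.4932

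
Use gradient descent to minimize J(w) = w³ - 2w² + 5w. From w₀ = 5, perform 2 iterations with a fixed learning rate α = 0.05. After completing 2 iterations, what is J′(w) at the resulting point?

6.0075

J′(w) = 3w² - 4w + 5
Step 1: J′(5) = 60; w₁ = 5 − 0.05·60 = 2
Step 2: J′(2) = 9; w₂ = 2 − 0.05·9 = 1.55
J′(w) at (1.55) = 6.0075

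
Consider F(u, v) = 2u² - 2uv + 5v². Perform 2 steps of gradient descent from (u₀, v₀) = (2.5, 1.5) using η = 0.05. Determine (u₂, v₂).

∇F = (4u - 2v, -2u + 10v)
(u₁, v₁) = (2.5, 1.5) − 0.05·(7, 10) = (2.15, 1)
(u₂, v₂) = (2.15, 1) − 0.05·(6.6, 5.7) = (1.82, 0.715)

(1.82, 0.715)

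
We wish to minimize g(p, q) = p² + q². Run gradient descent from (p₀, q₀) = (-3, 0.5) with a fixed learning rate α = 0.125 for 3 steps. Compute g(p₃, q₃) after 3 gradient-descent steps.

∇g = (2p, 2q)
Step 1: at (-3, 0.5), ∇g = (-6, 1) → (-3, 0.5) − 0.125·(-6, 1) = (-2.25, 0.375)
Step 2: at (-2.25, 0.375), ∇g = (-4.5, 0.75) → (-2.25, 0.375) − 0.125·(-4.5, 0.75) = (-1.6875, 0.28125)
Step 3: at (-1.6875, 0.28125), ∇g = (-3.375, 0.5625) → (-1.6875, 0.28125) − 0.125·(-3.375, 0.5625) = (-1.265625, 0.2109375)
g(-1.265625, 0.2109375) = 1.64630126953125

1.64630126953125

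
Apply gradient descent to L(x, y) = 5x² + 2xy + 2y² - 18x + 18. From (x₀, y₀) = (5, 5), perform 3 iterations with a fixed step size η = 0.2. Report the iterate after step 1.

∇L = (10x + 2y - 18, 2x + 4y)
(x₁, y₁) = (5, 5) − 0.2·(42, 30) = (-3.4, -1)

(-3.4, -1)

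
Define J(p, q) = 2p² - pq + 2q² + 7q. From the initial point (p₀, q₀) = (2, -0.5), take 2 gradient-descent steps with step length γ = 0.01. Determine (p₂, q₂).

(1.8331, -0.55965)

∇J = (4p - q, -p + 4q + 7)
(p₁, q₁) = (2, -0.5) − 0.01·(8.5, 3) = (1.915, -0.53)
(p₂, q₂) = (1.915, -0.53) − 0.01·(8.19, 2.965) = (1.8331, -0.55965)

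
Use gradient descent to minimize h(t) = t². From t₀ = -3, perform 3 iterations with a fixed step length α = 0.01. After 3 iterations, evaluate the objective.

7.972581427776

h′(t) = 2t
t₁ = -3 − 0.01·(-6) = -2.94
t₂ = -2.94 − 0.01·(-5.88) = -2.8812
t₃ = -2.8812 − 0.01·(-5.7624) = -2.823576
h(-2.823576) = 7.972581427776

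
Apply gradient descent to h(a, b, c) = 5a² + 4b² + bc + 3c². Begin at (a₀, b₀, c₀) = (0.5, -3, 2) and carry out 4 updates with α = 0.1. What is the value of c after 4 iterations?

∇h = (10a, 8b + c, b + 6c)
Step 1: at (0.5, -3, 2), ∇h = (5, -22, 9) → (0.5, -3, 2) − 0.1·(5, -22, 9) = (0, -0.8, 1.1)
Step 2: at (0, -0.8, 1.1), ∇h = (0, -5.3, 5.8) → (0, -0.8, 1.1) − 0.1·(0, -5.3, 5.8) = (0, -0.27, 0.52)
Step 3: at (0, -0.27, 0.52), ∇h = (0, -1.64, 2.85) → (0, -0.27, 0.52) − 0.1·(0, -1.64, 2.85) = (0, -0.106, 0.235)
Step 4: at (0, -0.106, 0.235), ∇h = (0, -0.613, 1.304) → (0, -0.106, 0.235) − 0.1·(0, -0.613, 1.304) = (0, -0.0447, 0.1046)
c = 0.1046

0.1046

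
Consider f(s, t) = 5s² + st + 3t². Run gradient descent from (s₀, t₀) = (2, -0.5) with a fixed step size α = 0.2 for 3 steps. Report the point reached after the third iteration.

(-2.048, -0.48)

∇f = (10s + t, s + 6t)
(s₁, t₁) = (2, -0.5) − 0.2·(19.5, -1) = (-1.9, -0.3)
(s₂, t₂) = (-1.9, -0.3) − 0.2·(-19.3, -3.7) = (1.96, 0.44)
(s₃, t₃) = (1.96, 0.44) − 0.2·(20.04, 4.6) = (-2.048, -0.48)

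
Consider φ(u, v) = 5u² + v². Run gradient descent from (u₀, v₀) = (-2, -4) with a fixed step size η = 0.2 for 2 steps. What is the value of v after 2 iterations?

-1.44

∇φ = (10u, 2v)
Step 1: at (-2, -4), ∇φ = (-20, -8) → (-2, -4) − 0.2·(-20, -8) = (2, -2.4)
Step 2: at (2, -2.4), ∇φ = (20, -4.8) → (2, -2.4) − 0.2·(20, -4.8) = (-2, -1.44)
v = -1.44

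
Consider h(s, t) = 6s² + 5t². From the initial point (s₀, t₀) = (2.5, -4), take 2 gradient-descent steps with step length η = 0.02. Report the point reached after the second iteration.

(1.444, -2.56)

∇h = (12s, 10t)
Step 1: at (2.5, -4), ∇h = (30, -40) → (2.5, -4) − 0.02·(30, -40) = (1.9, -3.2)
Step 2: at (1.9, -3.2), ∇h = (22.8, -32) → (1.9, -3.2) − 0.02·(22.8, -32) = (1.444, -2.56)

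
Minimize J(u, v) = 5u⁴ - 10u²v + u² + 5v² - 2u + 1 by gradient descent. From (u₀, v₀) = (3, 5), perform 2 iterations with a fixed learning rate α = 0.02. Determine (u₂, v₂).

∇J = (20u³ - 20uv + 2u - 2, -10u² + 10v)
(u₁, v₁) = (3, 5) − 0.02·(244, -40) = (-1.88, 5.8)
(u₂, v₂) = (-1.88, 5.8) − 0.02·(79.42656, 22.656) = (-3.4685312, 5.34688)

(-3.4685312, 5.34688)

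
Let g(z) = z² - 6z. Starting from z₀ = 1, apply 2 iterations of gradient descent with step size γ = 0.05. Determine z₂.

g′(z) = 2z - 6
z₁ = 1 − 0.05·(-4) = 1.2
z₂ = 1.2 − 0.05·(-3.6) = 1.38

1.38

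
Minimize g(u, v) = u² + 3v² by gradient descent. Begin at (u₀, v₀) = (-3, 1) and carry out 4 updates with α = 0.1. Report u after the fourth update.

∇g = (2u, 6v)
Step 1: at (-3, 1), ∇g = (-6, 6) → (-3, 1) − 0.1·(-6, 6) = (-2.4, 0.4)
Step 2: at (-2.4, 0.4), ∇g = (-4.8, 2.4) → (-2.4, 0.4) − 0.1·(-4.8, 2.4) = (-1.92, 0.16)
Step 3: at (-1.92, 0.16), ∇g = (-3.84, 0.96) → (-1.92, 0.16) − 0.1·(-3.84, 0.96) = (-1.536, 0.064)
Step 4: at (-1.536, 0.064), ∇g = (-3.072, 0.384) → (-1.536, 0.064) − 0.1·(-3.072, 0.384) = (-1.2288, 0.0256)
u = -1.2288

-1.2288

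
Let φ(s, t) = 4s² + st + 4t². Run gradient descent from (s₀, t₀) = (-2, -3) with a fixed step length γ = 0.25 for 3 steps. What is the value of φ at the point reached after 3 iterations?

214.88818359375

∇φ = (8s + t, s + 8t)
(s₁, t₁) = (-2, -3) − 0.25·(-19, -26) = (2.75, 3.5)
(s₂, t₂) = (2.75, 3.5) − 0.25·(25.5, 30.75) = (-3.625, -4.1875)
(s₃, t₃) = (-3.625, -4.1875) − 0.25·(-33.1875, -37.125) = (4.671875, 5.09375)
φ(4.671875, 5.09375) = 214.88818359375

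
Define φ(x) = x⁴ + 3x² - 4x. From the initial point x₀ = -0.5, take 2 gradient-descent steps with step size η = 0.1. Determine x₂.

0.49375

φ′(x) = 4x³ + 6x - 4
x₁ = -0.5 − 0.1·(-7.5) = 0.25
x₂ = 0.25 − 0.1·(-2.4375) = 0.49375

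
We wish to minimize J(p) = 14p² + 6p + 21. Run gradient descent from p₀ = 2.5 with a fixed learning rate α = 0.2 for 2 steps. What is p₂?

J′(p) = 28p + 6
p₁ = 2.5 − 0.2·76 = -12.7
p₂ = -12.7 − 0.2·(-349.6) = 57.22

57.22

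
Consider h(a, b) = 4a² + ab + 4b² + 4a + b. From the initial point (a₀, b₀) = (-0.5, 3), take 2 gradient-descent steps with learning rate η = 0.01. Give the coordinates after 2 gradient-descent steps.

∇h = (8a + b + 4, a + 8b + 1)
(a₁, b₁) = (-0.5, 3) − 0.01·(3, 24.5) = (-0.53, 2.755)
(a₂, b₂) = (-0.53, 2.755) − 0.01·(2.515, 22.51) = (-0.55515, 2.5299)

(-0.55515, 2.5299)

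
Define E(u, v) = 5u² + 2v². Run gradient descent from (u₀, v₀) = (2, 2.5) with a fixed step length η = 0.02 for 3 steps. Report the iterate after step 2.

∇E = (10u, 4v)
Step 1: at (2, 2.5), ∇E = (20, 10) → (2, 2.5) − 0.02·(20, 10) = (1.6, 2.3)
Step 2: at (1.6, 2.3), ∇E = (16, 9.2) → (1.6, 2.3) − 0.02·(16, 9.2) = (1.28, 2.116)

(1.28, 2.116)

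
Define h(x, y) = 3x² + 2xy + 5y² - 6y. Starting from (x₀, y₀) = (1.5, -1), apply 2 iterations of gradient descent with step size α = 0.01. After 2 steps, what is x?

∇h = (6x + 2y, 2x + 10y - 6)
(x₁, y₁) = (1.5, -1) − 0.01·(7, -13) = (1.43, -0.87)
(x₂, y₂) = (1.43, -0.87) − 0.01·(6.84, -11.84) = (1.3616, -0.7516)
x = 1.3616

1.3616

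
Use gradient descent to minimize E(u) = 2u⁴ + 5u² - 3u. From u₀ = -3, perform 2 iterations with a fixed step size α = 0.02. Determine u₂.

E′(u) = 8u³ + 10u - 3
u₁ = -3 − 0.02·(-249) = 1.98
u₂ = 1.98 − 0.02·78.899136 = 0.40201728

0.40201728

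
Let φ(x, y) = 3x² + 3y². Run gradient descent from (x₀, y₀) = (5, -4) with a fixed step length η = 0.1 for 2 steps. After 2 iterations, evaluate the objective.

∇φ = (6x, 6y)
(x₁, y₁) = (5, -4) − 0.1·(30, -24) = (2, -1.6)
(x₂, y₂) = (2, -1.6) − 0.1·(12, -9.6) = (0.8, -0.64)
φ(0.8, -0.64) = 3.1488

3.1488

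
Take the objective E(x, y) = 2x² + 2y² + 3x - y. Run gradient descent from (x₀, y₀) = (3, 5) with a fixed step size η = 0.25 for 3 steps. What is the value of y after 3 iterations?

∇E = (4x + 3, 4y - 1)
(x₁, y₁) = (3, 5) − 0.25·(15, 19) = (-0.75, 0.25)
(x₂, y₂) = (-0.75, 0.25) − 0.25·(0, 0) = (-0.75, 0.25)
(x₃, y₃) = (-0.75, 0.25) − 0.25·(0, 0) = (-0.75, 0.25)
y = 0.25

0.25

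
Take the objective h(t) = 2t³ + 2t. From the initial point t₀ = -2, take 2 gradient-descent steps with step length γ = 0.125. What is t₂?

h′(t) = 6t² + 2
t₁ = -2 − 0.125·26 = -5.25
t₂ = -5.25 − 0.125·167.375 = -26.171875

-26.171875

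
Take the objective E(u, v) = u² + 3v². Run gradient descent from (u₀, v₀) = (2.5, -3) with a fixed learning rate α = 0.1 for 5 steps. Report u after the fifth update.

∇E = (2u, 6v)
(u₁, v₁) = (2.5, -3) − 0.1·(5, -18) = (2, -1.2)
(u₂, v₂) = (2, -1.2) − 0.1·(4, -7.2) = (1.6, -0.48)
(u₃, v₃) = (1.6, -0.48) − 0.1·(3.2, -2.88) = (1.28, -0.192)
(u₄, v₄) = (1.28, -0.192) − 0.1·(2.56, -1.152) = (1.024, -0.0768)
(u₅, v₅) = (1.024, -0.0768) − 0.1·(2.048, -0.4608) = (0.8192, -0.03072)
u = 0.8192

0.8192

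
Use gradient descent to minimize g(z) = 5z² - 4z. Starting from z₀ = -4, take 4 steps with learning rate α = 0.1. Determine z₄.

g′(z) = 10z - 4
z₁ = -4 − 0.1·(-44) = 0.4
z₂ = 0.4 − 0.1·0 = 0.4
z₃ = 0.4 − 0.1·0 = 0.4
z₄ = 0.4 − 0.1·0 = 0.4

0.4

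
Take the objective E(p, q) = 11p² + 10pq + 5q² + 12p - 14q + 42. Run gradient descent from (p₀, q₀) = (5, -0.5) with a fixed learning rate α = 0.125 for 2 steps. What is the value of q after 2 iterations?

∇E = (22p + 10q + 12, 10p + 10q - 14)
(p₁, q₁) = (5, -0.5) − 0.125·(117, 31) = (-9.625, -4.375)
(p₂, q₂) = (-9.625, -4.375) − 0.125·(-243.5, -154) = (20.8125, 14.875)
q = 14.875

14.875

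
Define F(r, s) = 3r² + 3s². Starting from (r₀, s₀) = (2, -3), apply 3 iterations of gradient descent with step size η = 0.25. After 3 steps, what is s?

0.375

∇F = (6r, 6s)
Step 1: at (2, -3), ∇F = (12, -18) → (2, -3) − 0.25·(12, -18) = (-1, 1.5)
Step 2: at (-1, 1.5), ∇F = (-6, 9) → (-1, 1.5) − 0.25·(-6, 9) = (0.5, -0.75)
Step 3: at (0.5, -0.75), ∇F = (3, -4.5) → (0.5, -0.75) − 0.25·(3, -4.5) = (-0.25, 0.375)
s = 0.375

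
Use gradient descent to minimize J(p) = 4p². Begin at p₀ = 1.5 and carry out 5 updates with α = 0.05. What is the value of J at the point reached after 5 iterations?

J′(p) = 8p
p₁ = 1.5 − 0.05·12 = 0.9
p₂ = 0.9 − 0.05·7.2 = 0.54
p₃ = 0.54 − 0.05·4.32 = 0.324
p₄ = 0.324 − 0.05·2.592 = 0.1944
p₅ = 0.1944 − 0.05·1.5552 = 0.11664
J(0.11664) = 0.0544195584

0.0544195584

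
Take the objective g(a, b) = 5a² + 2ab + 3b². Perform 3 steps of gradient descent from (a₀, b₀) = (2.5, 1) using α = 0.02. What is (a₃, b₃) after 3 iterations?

(1.20512, 0.473568)

∇g = (10a + 2b, 2a + 6b)
Step 1: at (2.5, 1), ∇g = (27, 11) → (2.5, 1) − 0.02·(27, 11) = (1.96, 0.78)
Step 2: at (1.96, 0.78), ∇g = (21.16, 8.6) → (1.96, 0.78) − 0.02·(21.16, 8.6) = (1.5368, 0.608)
Step 3: at (1.5368, 0.608), ∇g = (16.584, 6.7216) → (1.5368, 0.608) − 0.02·(16.584, 6.7216) = (1.20512, 0.473568)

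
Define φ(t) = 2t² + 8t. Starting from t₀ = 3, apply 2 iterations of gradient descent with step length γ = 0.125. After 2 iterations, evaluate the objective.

-4.875

φ′(t) = 4t + 8
t₁ = 3 − 0.125·20 = 0.5
t₂ = 0.5 − 0.125·10 = -0.75
φ(-0.75) = -4.875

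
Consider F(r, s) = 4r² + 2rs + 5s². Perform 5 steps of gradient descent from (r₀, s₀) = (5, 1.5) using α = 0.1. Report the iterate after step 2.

(0.34, -0.14)

∇F = (8r + 2s, 2r + 10s)
(r₁, s₁) = (5, 1.5) − 0.1·(43, 25) = (0.7, -1)
(r₂, s₂) = (0.7, -1) − 0.1·(3.6, -8.6) = (0.34, -0.14)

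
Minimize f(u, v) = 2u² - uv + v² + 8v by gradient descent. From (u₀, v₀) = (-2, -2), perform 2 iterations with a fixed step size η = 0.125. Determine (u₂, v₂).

(-0.96875, -3.21875)

∇f = (4u - v, -u + 2v + 8)
(u₁, v₁) = (-2, -2) − 0.125·(-6, 6) = (-1.25, -2.75)
(u₂, v₂) = (-1.25, -2.75) − 0.125·(-2.25, 3.75) = (-0.96875, -3.21875)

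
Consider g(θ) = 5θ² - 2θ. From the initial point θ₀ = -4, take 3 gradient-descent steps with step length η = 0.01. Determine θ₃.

g′(θ) = 10θ - 2
θ₁ = -4 − 0.01·(-42) = -3.58
θ₂ = -3.58 − 0.01·(-37.8) = -3.202
θ₃ = -3.202 − 0.01·(-34.02) = -2.8618

-2.8618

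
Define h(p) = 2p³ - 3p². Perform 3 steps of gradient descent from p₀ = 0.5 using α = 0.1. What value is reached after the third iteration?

h′(p) = 6p² - 6p
p₁ = 0.5 − 0.1·(-1.5) = 0.65
p₂ = 0.65 − 0.1·(-1.365) = 0.7865
p₃ = 0.7865 − 0.1·(-1.0075065) = 0.88725065

0.88725065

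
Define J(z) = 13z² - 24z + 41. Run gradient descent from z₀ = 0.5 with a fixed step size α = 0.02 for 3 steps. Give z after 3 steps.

0.876288

J′(z) = 26z - 24
z₁ = 0.5 − 0.02·(-11) = 0.72
z₂ = 0.72 − 0.02·(-5.28) = 0.8256
z₃ = 0.8256 − 0.02·(-2.5344) = 0.876288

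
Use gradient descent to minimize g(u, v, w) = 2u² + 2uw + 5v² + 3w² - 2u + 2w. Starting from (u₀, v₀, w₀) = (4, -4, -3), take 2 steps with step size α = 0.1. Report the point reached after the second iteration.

∇g = (4u + 2w - 2, 10v, 2u + 6w + 2)
(u₁, v₁, w₁) = (4, -4, -3) − 0.1·(8, -40, -8) = (3.2, 0, -2.2)
(u₂, v₂, w₂) = (3.2, 0, -2.2) − 0.1·(6.4, 0, -4.8) = (2.56, 0, -1.72)

(2.56, 0, -1.72)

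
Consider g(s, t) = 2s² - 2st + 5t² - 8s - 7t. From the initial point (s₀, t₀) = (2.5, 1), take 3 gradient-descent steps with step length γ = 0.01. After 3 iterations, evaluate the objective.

∇g = (4s - 2t - 8, -2s + 10t - 7)
Step 1: at (2.5, 1), ∇g = (0, -2) → (2.5, 1) − 0.01·(0, -2) = (2.5, 1.02)
Step 2: at (2.5, 1.02), ∇g = (-0.04, -1.8) → (2.5, 1.02) − 0.01·(-0.04, -1.8) = (2.5004, 1.038)
Step 3: at (2.5004, 1.038), ∇g = (-0.0744, -1.6208) → (2.5004, 1.038) − 0.01·(-0.0744, -1.6208) = (2.501144, 1.054208)
g(2.501144, 1.054208) = -14.593844874112

-14.593844874112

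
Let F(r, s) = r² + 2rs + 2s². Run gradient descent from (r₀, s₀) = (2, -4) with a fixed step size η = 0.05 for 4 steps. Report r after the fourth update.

∇F = (2r + 2s, 2r + 4s)
Step 1: at (2, -4), ∇F = (-4, -12) → (2, -4) − 0.05·(-4, -12) = (2.2, -3.4)
Step 2: at (2.2, -3.4), ∇F = (-2.4, -9.2) → (2.2, -3.4) − 0.05·(-2.4, -9.2) = (2.32, -2.94)
Step 3: at (2.32, -2.94), ∇F = (-1.24, -7.12) → (2.32, -2.94) − 0.05·(-1.24, -7.12) = (2.382, -2.584)
Step 4: at (2.382, -2.584), ∇F = (-0.404, -5.572) → (2.382, -2.584) − 0.05·(-0.404, -5.572) = (2.4022, -2.3054)
r = 2.4022

2.4022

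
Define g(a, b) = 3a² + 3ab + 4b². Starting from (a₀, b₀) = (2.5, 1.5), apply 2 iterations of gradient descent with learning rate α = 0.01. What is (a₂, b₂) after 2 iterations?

(2.12755, 1.13145)

∇g = (6a + 3b, 3a + 8b)
(a₁, b₁) = (2.5, 1.5) − 0.01·(19.5, 19.5) = (2.305, 1.305)
(a₂, b₂) = (2.305, 1.305) − 0.01·(17.745, 17.355) = (2.12755, 1.13145)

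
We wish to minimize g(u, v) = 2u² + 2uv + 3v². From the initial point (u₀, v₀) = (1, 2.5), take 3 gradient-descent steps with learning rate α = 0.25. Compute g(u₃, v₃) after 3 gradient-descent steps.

7.13671875

∇g = (4u + 2v, 2u + 6v)
(u₁, v₁) = (1, 2.5) − 0.25·(9, 17) = (-1.25, -1.75)
(u₂, v₂) = (-1.25, -1.75) − 0.25·(-8.5, -13) = (0.875, 1.5)
(u₃, v₃) = (0.875, 1.5) − 0.25·(6.5, 10.75) = (-0.75, -1.1875)
g(-0.75, -1.1875) = 7.13671875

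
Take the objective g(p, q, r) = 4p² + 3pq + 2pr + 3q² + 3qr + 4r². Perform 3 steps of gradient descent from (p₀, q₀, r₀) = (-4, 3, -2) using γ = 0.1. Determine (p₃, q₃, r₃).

(-0.586, 1.236, -0.458)

∇g = (8p + 3q + 2r, 3p + 6q + 3r, 2p + 3q + 8r)
(p₁, q₁, r₁) = (-4, 3, -2) − 0.1·(-27, 0, -15) = (-1.3, 3, -0.5)
(p₂, q₂, r₂) = (-1.3, 3, -0.5) − 0.1·(-2.4, 12.6, 2.4) = (-1.06, 1.74, -0.74)
(p₃, q₃, r₃) = (-1.06, 1.74, -0.74) − 0.1·(-4.74, 5.04, -2.82) = (-0.586, 1.236, -0.458)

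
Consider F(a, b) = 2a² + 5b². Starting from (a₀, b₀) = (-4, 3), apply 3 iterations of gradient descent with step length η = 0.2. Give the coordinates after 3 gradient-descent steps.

∇F = (4a, 10b)
(a₁, b₁) = (-4, 3) − 0.2·(-16, 30) = (-0.8, -3)
(a₂, b₂) = (-0.8, -3) − 0.2·(-3.2, -30) = (-0.16, 3)
(a₃, b₃) = (-0.16, 3) − 0.2·(-0.64, 30) = (-0.032, -3)

(-0.032, -3)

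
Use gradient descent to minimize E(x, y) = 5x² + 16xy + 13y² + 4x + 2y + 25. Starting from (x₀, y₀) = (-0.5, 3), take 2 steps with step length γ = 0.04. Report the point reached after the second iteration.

∇E = (10x + 16y + 4, 16x + 26y + 2)
Step 1: at (-0.5, 3), ∇E = (47, 72) → (-0.5, 3) − 0.04·(47, 72) = (-2.38, 0.12)
Step 2: at (-2.38, 0.12), ∇E = (-17.88, -32.96) → (-2.38, 0.12) − 0.04·(-17.88, -32.96) = (-1.6648, 1.4384)

(-1.6648, 1.4384)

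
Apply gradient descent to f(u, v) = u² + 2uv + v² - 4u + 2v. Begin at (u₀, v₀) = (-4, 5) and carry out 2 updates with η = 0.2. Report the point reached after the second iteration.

(-3.04, 3.56)

∇f = (2u + 2v - 4, 2u + 2v + 2)
(u₁, v₁) = (-4, 5) − 0.2·(-2, 4) = (-3.6, 4.2)
(u₂, v₂) = (-3.6, 4.2) − 0.2·(-2.8, 3.2) = (-3.04, 3.56)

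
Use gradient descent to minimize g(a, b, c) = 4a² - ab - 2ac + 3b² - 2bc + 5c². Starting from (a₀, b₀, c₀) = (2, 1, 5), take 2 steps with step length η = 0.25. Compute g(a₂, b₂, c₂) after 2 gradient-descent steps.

793.06640625

∇g = (8a - b - 2c, -a + 6b - 2c, -2a - 2b + 10c)
(a₁, b₁, c₁) = (2, 1, 5) − 0.25·(5, -6, 44) = (0.75, 2.5, -6)
(a₂, b₂, c₂) = (0.75, 2.5, -6) − 0.25·(15.5, 26.25, -66.5) = (-3.125, -4.0625, 10.625)
g(-3.125, -4.0625, 10.625) = 793.06640625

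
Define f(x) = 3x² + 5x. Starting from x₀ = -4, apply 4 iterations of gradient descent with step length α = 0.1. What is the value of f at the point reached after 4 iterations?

f′(x) = 6x + 5
Step 1: f′(-4) = -19; x₁ = -4 − 0.1·(-19) = -2.1
Step 2: f′(-2.1) = -7.6; x₂ = -2.1 − 0.1·(-7.6) = -1.34
Step 3: f′(-1.34) = -3.04; x₃ = -1.34 − 0.1·(-3.04) = -1.036
Step 4: f′(-1.036) = -1.216; x₄ = -1.036 − 0.1·(-1.216) = -0.9144
f(-0.9144) = -2.06361792

-2.06361792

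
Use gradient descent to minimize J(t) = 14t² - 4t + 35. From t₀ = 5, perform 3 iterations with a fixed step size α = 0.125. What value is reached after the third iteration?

J′(t) = 28t - 4
Step 1: J′(5) = 136; t₁ = 5 − 0.125·136 = -12
Step 2: J′(-12) = -340; t₂ = -12 − 0.125·(-340) = 30.5
Step 3: J′(30.5) = 850; t₃ = 30.5 − 0.125·850 = -75.75

-75.75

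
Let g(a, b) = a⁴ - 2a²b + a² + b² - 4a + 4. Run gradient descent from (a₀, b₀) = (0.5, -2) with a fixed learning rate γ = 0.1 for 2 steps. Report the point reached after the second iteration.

∇g = (4a³ - 4ab + 2a - 4, -2a² + 2b)
(a₁, b₁) = (0.5, -2) − 0.1·(1.5, -4.5) = (0.35, -1.55)
(a₂, b₂) = (0.35, -1.55) − 0.1·(-0.9585, -3.345) = (0.44585, -1.2155)

(0.44585, -1.2155)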